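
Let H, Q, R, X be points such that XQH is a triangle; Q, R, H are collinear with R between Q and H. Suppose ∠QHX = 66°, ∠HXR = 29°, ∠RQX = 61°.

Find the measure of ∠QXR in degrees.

∠QXR = 24°

1. ∠RHX = 66°  [R on ray HQ]
2. ∠HRX = 85°  [△XRH]
3. ∠QRX = 95°  [linear pair at R on QH]
4. ∠QXR = 24°  [△XQR]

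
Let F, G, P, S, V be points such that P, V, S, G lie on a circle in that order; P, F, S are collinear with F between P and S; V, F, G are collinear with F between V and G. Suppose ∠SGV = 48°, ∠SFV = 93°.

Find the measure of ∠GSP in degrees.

∠GSP = 45°

1. ∠SPV = 48°  [same arc VS]
2. ∠PFV = 87°  [linear pair at F on PS]
3. ∠GVP = 45°  [△PFV]
4. ∠GSP = 45°  [same arc PG]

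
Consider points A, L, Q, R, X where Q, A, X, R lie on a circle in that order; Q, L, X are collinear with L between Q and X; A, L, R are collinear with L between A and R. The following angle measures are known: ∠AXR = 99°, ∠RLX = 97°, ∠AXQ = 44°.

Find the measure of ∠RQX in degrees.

1. ∠QLR = 83°  [linear pair at L on QX]
2. ∠ARQ = 44°  [same arc QA]
3. ∠RQX = 53°  [△QLR]

∠RQX = 53°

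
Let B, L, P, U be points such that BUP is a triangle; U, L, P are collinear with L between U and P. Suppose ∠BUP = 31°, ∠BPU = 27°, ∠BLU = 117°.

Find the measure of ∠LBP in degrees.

∠LBP = 90°

1. ∠BPL = 27°  [L on ray PU]
2. ∠BLP = 63°  [linear pair at L on UP]
3. ∠LBP = 90°  [△BLP]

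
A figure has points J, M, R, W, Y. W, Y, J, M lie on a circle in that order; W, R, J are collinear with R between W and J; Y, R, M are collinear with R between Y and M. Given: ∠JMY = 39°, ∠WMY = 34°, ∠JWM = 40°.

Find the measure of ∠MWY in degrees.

∠MWY = 79°

1. ∠JYM = 40°  [same arc JM]
2. ∠MJY = 101°  [△YJM]
3. ∠MWY = 79°  [cyclic WYJM, opposite ∠W+∠J]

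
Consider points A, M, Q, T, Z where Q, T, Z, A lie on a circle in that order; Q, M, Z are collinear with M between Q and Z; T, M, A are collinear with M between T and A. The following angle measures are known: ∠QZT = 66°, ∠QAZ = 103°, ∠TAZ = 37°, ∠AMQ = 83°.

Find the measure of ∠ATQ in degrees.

1. ∠TQZ = 37°  [same arc TZ]
2. ∠TMZ = 83°  [vertical angles at M]
3. ∠QMT = 97°  [linear pair at M on QZ]
4. ∠ATQ = 46°  [△QMT]

∠ATQ = 46°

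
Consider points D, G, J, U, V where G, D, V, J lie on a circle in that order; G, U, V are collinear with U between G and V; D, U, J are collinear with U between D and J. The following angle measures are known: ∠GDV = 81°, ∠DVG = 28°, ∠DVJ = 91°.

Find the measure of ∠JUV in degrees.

∠JUV = 46°

1. ∠DGV = 71°  [△GDV]
2. ∠DJG = 28°  [same arc GD]
3. ∠DGJ = 89°  [cyclic GDVJ, opposite ∠G+∠V]
4. ∠DJV = 71°  [same arc DV]
5. ∠GDJ = 63°  [△GDJ]
6. ∠GVJ = 63°  [same arc GJ]
7. ∠JUV = 46°  [△VUJ]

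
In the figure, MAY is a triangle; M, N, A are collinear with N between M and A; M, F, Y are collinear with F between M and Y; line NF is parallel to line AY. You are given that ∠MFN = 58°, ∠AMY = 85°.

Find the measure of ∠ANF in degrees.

1. ∠AYM = 58°  [NF∥AY, corresponding at F]
2. ∠MAY = 37°  [△MAY]
3. ∠FNM = 37°  [NF∥AY, corresponding at N]
4. ∠ANF = 143°  [linear pair at N on MA]

∠ANF = 143°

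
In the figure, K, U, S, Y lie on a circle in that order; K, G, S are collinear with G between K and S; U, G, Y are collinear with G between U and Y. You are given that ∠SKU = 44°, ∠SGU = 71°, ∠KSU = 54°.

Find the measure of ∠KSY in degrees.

1. ∠KUS = 82°  [△KUS]
2. ∠KGY = 71°  [vertical angles at G]
3. ∠KYU = 54°  [same arc KU]
4. ∠KYS = 98°  [cyclic KUSY, opposite ∠U+∠Y]
5. ∠SKY = 55°  [△KGY]
6. ∠KSY = 27°  [△KSY]

∠KSY = 27°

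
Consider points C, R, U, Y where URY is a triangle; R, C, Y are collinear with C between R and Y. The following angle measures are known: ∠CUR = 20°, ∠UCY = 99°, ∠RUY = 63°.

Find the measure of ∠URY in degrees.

1. ∠RCU = 81°  [linear pair at C on RY]
2. ∠CRU = 79°  [△URC]
3. ∠URY = 79°  [C on ray RY]

∠URY = 79°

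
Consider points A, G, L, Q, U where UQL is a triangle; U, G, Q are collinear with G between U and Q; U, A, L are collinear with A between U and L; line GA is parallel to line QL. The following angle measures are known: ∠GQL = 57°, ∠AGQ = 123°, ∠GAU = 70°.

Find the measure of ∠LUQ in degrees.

1. ∠LQU = 57°  [G on ray QU]
2. ∠QLU = 70°  [GA∥QL, corresponding at A]
3. ∠LUQ = 53°  [△UQL]

∠LUQ = 53°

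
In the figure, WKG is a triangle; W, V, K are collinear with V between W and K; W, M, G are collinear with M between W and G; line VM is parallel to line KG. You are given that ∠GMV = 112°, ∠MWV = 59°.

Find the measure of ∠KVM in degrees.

∠KVM = 127°

1. ∠VMW = 68°  [linear pair at M on WG]
2. ∠MVW = 53°  [△WVM]
3. ∠KVM = 127°  [linear pair at V on WK]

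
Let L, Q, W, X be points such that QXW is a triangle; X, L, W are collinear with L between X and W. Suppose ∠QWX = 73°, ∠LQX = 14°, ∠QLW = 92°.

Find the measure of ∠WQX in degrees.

1. ∠QLX = 88°  [linear pair at L on XW]
2. ∠LXQ = 78°  [△QXL]
3. ∠QXW = 78°  [L on ray XW]
4. ∠WQX = 29°  [△QXW]

∠WQX = 29°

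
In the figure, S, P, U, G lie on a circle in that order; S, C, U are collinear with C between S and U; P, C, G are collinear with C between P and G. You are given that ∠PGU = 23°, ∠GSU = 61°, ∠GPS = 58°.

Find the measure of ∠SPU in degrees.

1. ∠GUS = 58°  [same arc SG]
2. ∠SGU = 61°  [△SUG]
3. ∠SPU = 119°  [cyclic SPUG, opposite ∠P+∠G]

∠SPU = 119°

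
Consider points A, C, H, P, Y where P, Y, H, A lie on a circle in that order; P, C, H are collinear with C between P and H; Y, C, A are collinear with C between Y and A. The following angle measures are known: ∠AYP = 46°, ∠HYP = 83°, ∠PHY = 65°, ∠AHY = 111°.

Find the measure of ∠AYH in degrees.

∠AYH = 37°

1. ∠AHP = 46°  [same arc PA]
2. ∠HAP = 97°  [cyclic PYHA, opposite ∠Y+∠A]
3. ∠APH = 37°  [△PHA]
4. ∠AYH = 37°  [same arc HA]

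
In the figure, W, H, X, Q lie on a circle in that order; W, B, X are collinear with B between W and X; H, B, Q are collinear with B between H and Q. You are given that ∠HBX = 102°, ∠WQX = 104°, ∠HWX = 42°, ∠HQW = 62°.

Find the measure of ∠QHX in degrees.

∠QHX = 16°

1. ∠WHX = 76°  [cyclic WHXQ, opposite ∠H+∠Q]
2. ∠HXW = 62°  [△WHX]
3. ∠QHX = 16°  [△HBX]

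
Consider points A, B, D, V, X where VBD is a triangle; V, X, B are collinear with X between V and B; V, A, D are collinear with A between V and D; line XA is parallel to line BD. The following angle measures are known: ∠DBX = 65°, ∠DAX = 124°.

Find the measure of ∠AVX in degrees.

1. ∠DBV = 65°  [X on ray BV]
2. ∠VAX = 56°  [linear pair at A on VD]
3. ∠AXV = 65°  [XA∥BD, corresponding at X]
4. ∠AVX = 59°  [△VXA]

∠AVX = 59°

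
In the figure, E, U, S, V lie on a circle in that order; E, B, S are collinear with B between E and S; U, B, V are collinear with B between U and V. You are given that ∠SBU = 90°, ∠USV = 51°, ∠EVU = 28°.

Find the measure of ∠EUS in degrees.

1. ∠EBU = 90°  [linear pair at B on ES]
2. ∠UEV = 129°  [cyclic EUSV, opposite ∠E+∠S]
3. ∠ESU = 28°  [same arc EU]
4. ∠EUV = 23°  [△EUV]
5. ∠SEU = 67°  [△EBU]
6. ∠EUS = 85°  [△EUS]

∠EUS = 85°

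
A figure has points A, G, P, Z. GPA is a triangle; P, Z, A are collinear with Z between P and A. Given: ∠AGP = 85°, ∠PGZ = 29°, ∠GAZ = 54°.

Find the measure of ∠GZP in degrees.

∠GZP = 110°

1. ∠GAP = 54°  [Z on ray AP]
2. ∠APG = 41°  [△GPA]
3. ∠GPZ = 41°  [Z on ray PA]
4. ∠GZP = 110°  [△GPZ]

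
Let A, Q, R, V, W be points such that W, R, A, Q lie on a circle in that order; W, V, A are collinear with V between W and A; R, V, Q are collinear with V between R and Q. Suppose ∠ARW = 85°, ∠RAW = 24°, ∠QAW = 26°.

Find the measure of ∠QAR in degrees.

∠QAR = 50°

1. ∠AQW = 95°  [cyclic WRAQ, opposite ∠R+∠Q]
2. ∠AWR = 71°  [△WRA]
3. ∠AWQ = 59°  [△WAQ]
4. ∠AQR = 71°  [same arc RA]
5. ∠ARQ = 59°  [same arc AQ]
6. ∠QAR = 50°  [△RAQ]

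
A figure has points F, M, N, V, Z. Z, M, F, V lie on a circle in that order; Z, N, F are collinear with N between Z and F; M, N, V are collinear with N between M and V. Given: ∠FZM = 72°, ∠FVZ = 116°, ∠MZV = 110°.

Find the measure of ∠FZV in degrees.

∠FZV = 38°

1. ∠FVM = 72°  [same arc MF]
2. ∠MFV = 70°  [cyclic ZMFV, opposite ∠Z+∠F]
3. ∠FMV = 38°  [△MFV]
4. ∠FZV = 38°  [same arc FV]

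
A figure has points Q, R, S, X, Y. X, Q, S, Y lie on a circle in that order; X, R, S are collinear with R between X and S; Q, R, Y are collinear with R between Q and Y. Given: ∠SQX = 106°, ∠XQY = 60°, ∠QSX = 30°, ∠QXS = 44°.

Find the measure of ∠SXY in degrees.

1. ∠SYX = 74°  [cyclic XQSY, opposite ∠Q+∠Y]
2. ∠XSY = 60°  [same arc XY]
3. ∠SXY = 46°  [△XSY]

∠SXY = 46°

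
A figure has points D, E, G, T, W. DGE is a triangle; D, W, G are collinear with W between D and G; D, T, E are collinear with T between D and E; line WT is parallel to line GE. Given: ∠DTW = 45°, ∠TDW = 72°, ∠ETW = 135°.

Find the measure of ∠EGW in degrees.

∠EGW = 63°

1. ∠DWT = 63°  [△DWT]
2. ∠GWT = 117°  [linear pair at W on DG]
3. ∠EGW = 63°  [WT∥GE, co-interior at G–W]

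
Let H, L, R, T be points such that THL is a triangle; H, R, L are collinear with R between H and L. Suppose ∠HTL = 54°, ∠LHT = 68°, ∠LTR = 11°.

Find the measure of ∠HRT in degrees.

∠HRT = 69°

1. ∠HLT = 58°  [△THL]
2. ∠RLT = 58°  [R on ray LH]
3. ∠LRT = 111°  [△TRL]
4. ∠HRT = 69°  [linear pair at R on HL]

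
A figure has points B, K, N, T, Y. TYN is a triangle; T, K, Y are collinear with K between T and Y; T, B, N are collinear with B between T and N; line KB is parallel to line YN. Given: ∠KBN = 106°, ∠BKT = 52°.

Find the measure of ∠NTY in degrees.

∠NTY = 54°

1. ∠KBT = 74°  [linear pair at B on TN]
2. ∠BTK = 54°  [△TKB]
3. ∠NTY = 54°  [K on TY, B on TN]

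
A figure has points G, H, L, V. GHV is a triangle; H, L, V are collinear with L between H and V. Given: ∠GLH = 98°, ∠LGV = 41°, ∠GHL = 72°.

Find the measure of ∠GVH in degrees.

1. ∠GLV = 82°  [linear pair at L on HV]
2. ∠GVL = 57°  [△GLV]
3. ∠GVH = 57°  [L on ray VH]

∠GVH = 57°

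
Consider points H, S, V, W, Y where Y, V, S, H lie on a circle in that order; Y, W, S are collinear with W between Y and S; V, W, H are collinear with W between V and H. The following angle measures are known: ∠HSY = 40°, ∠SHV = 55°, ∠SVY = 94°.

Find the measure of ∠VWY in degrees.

1. ∠HVY = 40°  [same arc YH]
2. ∠SYV = 55°  [same arc VS]
3. ∠VWY = 85°  [△YWV]

∠VWY = 85°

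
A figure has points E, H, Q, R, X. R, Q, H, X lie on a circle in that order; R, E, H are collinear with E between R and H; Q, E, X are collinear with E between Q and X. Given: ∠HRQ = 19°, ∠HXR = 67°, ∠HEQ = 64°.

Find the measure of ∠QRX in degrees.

∠QRX = 87°

1. ∠HQR = 113°  [cyclic RQHX, opposite ∠Q+∠X]
2. ∠QER = 116°  [linear pair at E on RH]
3. ∠QHR = 48°  [△RQH]
4. ∠RQX = 45°  [△REQ]
5. ∠QXR = 48°  [same arc RQ]
6. ∠QRX = 87°  [△RQX]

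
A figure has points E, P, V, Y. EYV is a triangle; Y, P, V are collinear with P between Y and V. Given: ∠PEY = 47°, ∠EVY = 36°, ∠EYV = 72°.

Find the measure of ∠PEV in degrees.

1. ∠EVP = 36°  [P on ray VY]
2. ∠EYP = 72°  [P on ray YV]
3. ∠EPY = 61°  [△EYP]
4. ∠EPV = 119°  [linear pair at P on YV]
5. ∠PEV = 25°  [△EPV]

∠PEV = 25°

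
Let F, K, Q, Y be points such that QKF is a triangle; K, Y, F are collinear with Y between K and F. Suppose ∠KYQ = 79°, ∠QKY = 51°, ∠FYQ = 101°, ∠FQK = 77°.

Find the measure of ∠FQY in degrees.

1. ∠FKQ = 51°  [Y on ray KF]
2. ∠KFQ = 52°  [△QKF]
3. ∠QFY = 52°  [Y on ray FK]
4. ∠FQY = 27°  [△QYF]

∠FQY = 27°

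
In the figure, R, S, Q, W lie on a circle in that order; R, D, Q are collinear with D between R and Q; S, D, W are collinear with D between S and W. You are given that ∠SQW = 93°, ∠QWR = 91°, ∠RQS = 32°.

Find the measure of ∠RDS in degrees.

1. ∠SRW = 87°  [cyclic RSQW, opposite ∠R+∠Q]
2. ∠QSR = 89°  [cyclic RSQW, opposite ∠S+∠W]
3. ∠RWS = 32°  [same arc RS]
4. ∠QRS = 59°  [△RSQ]
5. ∠RSW = 61°  [△RSW]
6. ∠RDS = 60°  [△RDS]

∠RDS = 60°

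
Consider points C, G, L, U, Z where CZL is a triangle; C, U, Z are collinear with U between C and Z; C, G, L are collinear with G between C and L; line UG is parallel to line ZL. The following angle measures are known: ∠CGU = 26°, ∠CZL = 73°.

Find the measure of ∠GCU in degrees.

∠GCU = 81°

1. ∠CLZ = 26°  [UG∥ZL, corresponding at G]
2. ∠LCZ = 81°  [△CZL]
3. ∠GCU = 81°  [U on CZ, G on CL]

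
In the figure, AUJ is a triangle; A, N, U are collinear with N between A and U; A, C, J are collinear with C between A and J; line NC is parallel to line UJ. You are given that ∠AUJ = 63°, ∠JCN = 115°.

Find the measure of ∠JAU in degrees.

∠JAU = 52°

1. ∠ANC = 63°  [NC∥UJ, corresponding at N]
2. ∠ACN = 65°  [linear pair at C on AJ]
3. ∠CAN = 52°  [△ANC]
4. ∠JAU = 52°  [N on AU, C on AJ]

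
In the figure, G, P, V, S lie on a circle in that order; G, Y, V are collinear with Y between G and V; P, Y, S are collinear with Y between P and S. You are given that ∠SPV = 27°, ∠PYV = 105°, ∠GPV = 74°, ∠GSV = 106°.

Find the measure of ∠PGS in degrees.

∠PGS = 85°

1. ∠SGV = 27°  [same arc VS]
2. ∠GVP = 48°  [△PYV]
3. ∠GYS = 105°  [vertical angles at Y]
4. ∠GYP = 75°  [linear pair at Y on GV]
5. ∠PGV = 58°  [△GPV]
6. ∠GSP = 48°  [△GYS]
7. ∠GPS = 47°  [△GYP]
8. ∠PGS = 85°  [△GPS]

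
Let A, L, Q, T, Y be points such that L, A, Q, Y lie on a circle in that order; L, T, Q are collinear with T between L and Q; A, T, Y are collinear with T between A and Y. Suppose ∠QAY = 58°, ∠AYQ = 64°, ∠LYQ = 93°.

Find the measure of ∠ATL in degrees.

1. ∠QLY = 58°  [same arc QY]
2. ∠ALQ = 64°  [same arc AQ]
3. ∠LQY = 29°  [△LQY]
4. ∠LAY = 29°  [same arc LY]
5. ∠ATL = 87°  [△LTA]

∠ATL = 87°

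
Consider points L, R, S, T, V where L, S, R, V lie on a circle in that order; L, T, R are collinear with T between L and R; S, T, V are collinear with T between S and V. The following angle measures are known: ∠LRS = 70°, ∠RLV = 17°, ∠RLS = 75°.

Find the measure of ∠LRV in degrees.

∠LRV = 18°

1. ∠LVS = 70°  [same arc LS]
2. ∠LTV = 93°  [△LTV]
3. ∠RVS = 75°  [same arc SR]
4. ∠RTV = 87°  [linear pair at T on LR]
5. ∠LRV = 18°  [△RTV]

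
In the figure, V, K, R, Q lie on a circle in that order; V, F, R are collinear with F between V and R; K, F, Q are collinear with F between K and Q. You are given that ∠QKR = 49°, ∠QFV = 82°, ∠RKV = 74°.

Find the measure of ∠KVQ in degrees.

∠KVQ = 106°

1. ∠QVR = 49°  [same arc RQ]
2. ∠KQV = 49°  [△VFQ]
3. ∠RQV = 106°  [cyclic VKRQ, opposite ∠K+∠Q]
4. ∠QRV = 25°  [△VRQ]
5. ∠QKV = 25°  [same arc VQ]
6. ∠KVQ = 106°  [△VKQ]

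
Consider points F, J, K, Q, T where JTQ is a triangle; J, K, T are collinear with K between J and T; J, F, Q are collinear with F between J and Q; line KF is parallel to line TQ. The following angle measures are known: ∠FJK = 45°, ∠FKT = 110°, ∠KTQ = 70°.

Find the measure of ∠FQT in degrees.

1. ∠QJT = 45°  [K on JT, F on JQ]
2. ∠JTQ = 70°  [K on ray TJ]
3. ∠JQT = 65°  [△JTQ]
4. ∠FQT = 65°  [F on ray QJ]

∠FQT = 65°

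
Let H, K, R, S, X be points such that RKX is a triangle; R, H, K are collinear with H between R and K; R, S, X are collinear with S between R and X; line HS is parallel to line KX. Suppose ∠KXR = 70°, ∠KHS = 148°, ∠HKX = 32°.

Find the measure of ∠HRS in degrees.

∠HRS = 78°

1. ∠HSR = 70°  [HS∥KX, corresponding at S]
2. ∠RHS = 32°  [linear pair at H on RK]
3. ∠HRS = 78°  [△RHS]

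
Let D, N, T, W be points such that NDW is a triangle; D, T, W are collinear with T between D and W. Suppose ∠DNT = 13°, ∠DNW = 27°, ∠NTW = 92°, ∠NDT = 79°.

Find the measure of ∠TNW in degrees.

∠TNW = 14°

1. ∠NDW = 79°  [T on ray DW]
2. ∠DWN = 74°  [△NDW]
3. ∠NWT = 74°  [T on ray WD]
4. ∠TNW = 14°  [△NTW]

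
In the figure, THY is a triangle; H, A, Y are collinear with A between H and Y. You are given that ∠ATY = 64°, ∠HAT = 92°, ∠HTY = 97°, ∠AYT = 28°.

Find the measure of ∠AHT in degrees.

1. ∠HYT = 28°  [A on ray YH]
2. ∠THY = 55°  [△THY]
3. ∠AHT = 55°  [A on ray HY]

∠AHT = 55°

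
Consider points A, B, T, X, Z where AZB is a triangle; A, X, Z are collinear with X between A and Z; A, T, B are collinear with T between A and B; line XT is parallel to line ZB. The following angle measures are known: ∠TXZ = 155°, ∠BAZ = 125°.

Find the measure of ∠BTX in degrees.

∠BTX = 150°

1. ∠AXT = 25°  [linear pair at X on AZ]
2. ∠TAX = 125°  [X on AZ, T on AB]
3. ∠ATX = 30°  [△AXT]
4. ∠BTX = 150°  [linear pair at T on AB]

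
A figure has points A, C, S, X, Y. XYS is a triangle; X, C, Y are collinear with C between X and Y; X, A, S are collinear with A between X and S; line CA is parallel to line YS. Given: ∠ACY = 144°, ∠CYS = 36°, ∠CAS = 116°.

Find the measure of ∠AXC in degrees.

1. ∠ACX = 36°  [linear pair at C on XY]
2. ∠CAX = 64°  [linear pair at A on XS]
3. ∠AXC = 80°  [△XCA]

∠AXC = 80°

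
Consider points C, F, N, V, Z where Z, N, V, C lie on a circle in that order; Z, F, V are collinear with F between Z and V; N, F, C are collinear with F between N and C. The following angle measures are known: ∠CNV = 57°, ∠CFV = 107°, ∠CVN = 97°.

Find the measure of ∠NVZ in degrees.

∠NVZ = 50°

1. ∠CZV = 57°  [same arc VC]
2. ∠CFZ = 73°  [linear pair at F on ZV]
3. ∠NCZ = 50°  [△ZFC]
4. ∠NVZ = 50°  [same arc ZN]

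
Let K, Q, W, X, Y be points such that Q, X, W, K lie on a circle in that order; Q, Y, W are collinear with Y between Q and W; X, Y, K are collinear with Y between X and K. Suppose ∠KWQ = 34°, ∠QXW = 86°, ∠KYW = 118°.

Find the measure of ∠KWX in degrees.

∠KWX = 100°

1. ∠WKX = 28°  [△WYK]
2. ∠QKW = 94°  [cyclic QXWK, opposite ∠X+∠K]
3. ∠KQW = 52°  [△QWK]
4. ∠KXW = 52°  [same arc WK]
5. ∠KWX = 100°  [△XWK]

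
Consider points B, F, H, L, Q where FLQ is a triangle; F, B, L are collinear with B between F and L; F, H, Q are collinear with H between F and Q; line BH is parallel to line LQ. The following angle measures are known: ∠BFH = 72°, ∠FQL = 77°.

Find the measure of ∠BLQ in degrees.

1. ∠LFQ = 72°  [B on FL, H on FQ]
2. ∠FLQ = 31°  [△FLQ]
3. ∠BLQ = 31°  [B on ray LF]

∠BLQ = 31°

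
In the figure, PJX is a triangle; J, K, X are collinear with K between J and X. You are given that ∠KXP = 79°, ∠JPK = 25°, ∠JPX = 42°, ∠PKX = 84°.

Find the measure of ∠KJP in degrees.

∠KJP = 59°

1. ∠JXP = 79°  [K on ray XJ]
2. ∠PJX = 59°  [△PJX]
3. ∠KJP = 59°  [K on ray JX]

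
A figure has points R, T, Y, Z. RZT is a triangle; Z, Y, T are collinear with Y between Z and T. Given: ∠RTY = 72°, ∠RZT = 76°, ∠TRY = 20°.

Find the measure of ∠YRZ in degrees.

∠YRZ = 12°

1. ∠RYT = 88°  [△RYT]
2. ∠RZY = 76°  [Y on ray ZT]
3. ∠RYZ = 92°  [linear pair at Y on ZT]
4. ∠YRZ = 12°  [△RZY]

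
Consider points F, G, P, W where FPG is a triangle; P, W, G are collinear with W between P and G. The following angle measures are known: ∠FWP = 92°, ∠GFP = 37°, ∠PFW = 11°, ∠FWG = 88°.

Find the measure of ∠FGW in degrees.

1. ∠FPW = 77°  [△FPW]
2. ∠FPG = 77°  [W on ray PG]
3. ∠FGP = 66°  [△FPG]
4. ∠FGW = 66°  [W on ray GP]

∠FGW = 66°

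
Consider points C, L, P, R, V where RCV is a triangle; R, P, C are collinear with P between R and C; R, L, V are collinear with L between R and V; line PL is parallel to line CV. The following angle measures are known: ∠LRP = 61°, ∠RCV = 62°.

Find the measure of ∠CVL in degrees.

1. ∠CRV = 61°  [P on RC, L on RV]
2. ∠CVR = 57°  [△RCV]
3. ∠CVL = 57°  [L on ray VR]

∠CVL = 57°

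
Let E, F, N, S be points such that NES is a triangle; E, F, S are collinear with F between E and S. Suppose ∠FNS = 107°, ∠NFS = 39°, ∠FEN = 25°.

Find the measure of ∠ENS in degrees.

∠ENS = 121°

1. ∠FSN = 34°  [△NFS]
2. ∠NES = 25°  [F on ray ES]
3. ∠ESN = 34°  [F on ray SE]
4. ∠ENS = 121°  [△NES]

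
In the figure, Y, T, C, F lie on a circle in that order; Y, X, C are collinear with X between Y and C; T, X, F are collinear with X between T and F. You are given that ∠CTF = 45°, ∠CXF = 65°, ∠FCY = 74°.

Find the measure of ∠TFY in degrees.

∠TFY = 20°

1. ∠CYF = 45°  [same arc CF]
2. ∠FXY = 115°  [linear pair at X on YC]
3. ∠TFY = 20°  [△YXF]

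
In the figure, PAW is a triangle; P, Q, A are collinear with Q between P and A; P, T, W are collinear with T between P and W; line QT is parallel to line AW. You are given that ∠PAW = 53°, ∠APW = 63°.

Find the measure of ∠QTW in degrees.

∠QTW = 116°

1. ∠AWP = 64°  [△PAW]
2. ∠PTQ = 64°  [QT∥AW, corresponding at T]
3. ∠QTW = 116°  [linear pair at T on PW]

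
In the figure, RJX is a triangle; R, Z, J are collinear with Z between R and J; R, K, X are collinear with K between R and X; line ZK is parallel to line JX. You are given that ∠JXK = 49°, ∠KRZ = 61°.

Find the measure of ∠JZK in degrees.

∠JZK = 110°

1. ∠JXR = 49°  [K on ray XR]
2. ∠JRX = 61°  [Z on RJ, K on RX]
3. ∠RJX = 70°  [△RJX]
4. ∠KZR = 70°  [ZK∥JX, corresponding at Z]
5. ∠JZK = 110°  [linear pair at Z on RJ]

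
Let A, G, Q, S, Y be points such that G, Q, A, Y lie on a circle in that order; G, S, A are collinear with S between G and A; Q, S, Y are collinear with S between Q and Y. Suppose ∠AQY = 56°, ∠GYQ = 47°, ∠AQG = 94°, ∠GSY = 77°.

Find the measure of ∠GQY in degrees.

1. ∠AGY = 56°  [same arc AY]
2. ∠AYG = 86°  [cyclic GQAY, opposite ∠Q+∠Y]
3. ∠GAY = 38°  [△GAY]
4. ∠GQY = 38°  [same arc GY]

∠GQY = 38°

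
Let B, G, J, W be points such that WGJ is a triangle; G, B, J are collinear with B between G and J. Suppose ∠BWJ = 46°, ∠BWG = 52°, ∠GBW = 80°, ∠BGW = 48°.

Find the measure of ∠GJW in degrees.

1. ∠JBW = 100°  [linear pair at B on GJ]
2. ∠BJW = 34°  [△WBJ]
3. ∠GJW = 34°  [B on ray JG]

∠GJW = 34°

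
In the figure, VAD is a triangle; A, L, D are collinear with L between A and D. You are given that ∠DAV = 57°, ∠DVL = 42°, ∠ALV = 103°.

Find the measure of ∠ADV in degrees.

1. ∠DLV = 77°  [linear pair at L on AD]
2. ∠LDV = 61°  [△VLD]
3. ∠ADV = 61°  [L on ray DA]

∠ADV = 61°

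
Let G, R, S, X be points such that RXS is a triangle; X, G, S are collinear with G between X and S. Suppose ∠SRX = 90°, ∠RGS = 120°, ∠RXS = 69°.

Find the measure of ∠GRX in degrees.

∠GRX = 51°

1. ∠RGX = 60°  [linear pair at G on XS]
2. ∠GXR = 69°  [G on ray XS]
3. ∠GRX = 51°  [△RXG]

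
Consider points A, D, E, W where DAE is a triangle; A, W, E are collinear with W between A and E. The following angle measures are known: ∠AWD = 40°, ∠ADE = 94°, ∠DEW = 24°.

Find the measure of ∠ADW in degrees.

∠ADW = 78°

1. ∠AED = 24°  [W on ray EA]
2. ∠DAE = 62°  [△DAE]
3. ∠DAW = 62°  [W on ray AE]
4. ∠ADW = 78°  [△DAW]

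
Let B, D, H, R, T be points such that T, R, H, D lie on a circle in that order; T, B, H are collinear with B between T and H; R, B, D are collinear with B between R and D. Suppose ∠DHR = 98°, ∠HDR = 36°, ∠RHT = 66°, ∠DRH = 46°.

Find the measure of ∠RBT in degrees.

∠RBT = 112°

1. ∠DTR = 82°  [cyclic TRHD, opposite ∠T+∠H]
2. ∠HTR = 36°  [same arc RH]
3. ∠RDT = 66°  [same arc TR]
4. ∠DRT = 32°  [△TRD]
5. ∠RBT = 112°  [△TBR]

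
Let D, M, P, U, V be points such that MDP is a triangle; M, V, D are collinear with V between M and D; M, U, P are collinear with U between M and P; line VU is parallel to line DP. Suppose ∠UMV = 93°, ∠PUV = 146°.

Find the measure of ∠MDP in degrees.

∠MDP = 53°

1. ∠MUV = 34°  [linear pair at U on MP]
2. ∠MVU = 53°  [△MVU]
3. ∠MDP = 53°  [VU∥DP, corresponding at V]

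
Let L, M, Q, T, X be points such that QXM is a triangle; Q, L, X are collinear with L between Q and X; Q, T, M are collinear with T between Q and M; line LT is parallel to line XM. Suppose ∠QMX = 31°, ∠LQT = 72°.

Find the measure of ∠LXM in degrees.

1. ∠LTQ = 31°  [LT∥XM, corresponding at T]
2. ∠QLT = 77°  [△QLT]
3. ∠TLX = 103°  [linear pair at L on QX]
4. ∠LXM = 77°  [LT∥XM, co-interior at X–L]

∠LXM = 77°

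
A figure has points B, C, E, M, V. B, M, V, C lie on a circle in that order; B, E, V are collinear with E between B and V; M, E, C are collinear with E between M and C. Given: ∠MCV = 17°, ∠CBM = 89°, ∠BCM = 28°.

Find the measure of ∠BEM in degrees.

∠BEM = 100°

1. ∠MBV = 17°  [same arc MV]
2. ∠BMC = 63°  [△BMC]
3. ∠BEM = 100°  [△BEM]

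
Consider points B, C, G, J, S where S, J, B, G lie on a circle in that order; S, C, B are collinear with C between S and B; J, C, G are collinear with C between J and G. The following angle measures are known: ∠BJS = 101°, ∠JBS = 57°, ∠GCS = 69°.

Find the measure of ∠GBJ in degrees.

∠GBJ = 104°

1. ∠BSJ = 22°  [△SJB]
2. ∠BCJ = 69°  [vertical angles at C]
3. ∠BGJ = 22°  [same arc JB]
4. ∠BJG = 54°  [△JCB]
5. ∠GBJ = 104°  [△JBG]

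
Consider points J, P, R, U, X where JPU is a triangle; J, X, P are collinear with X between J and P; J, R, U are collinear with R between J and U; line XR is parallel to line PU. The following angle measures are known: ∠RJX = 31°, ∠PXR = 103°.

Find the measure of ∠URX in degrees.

1. ∠JXR = 77°  [linear pair at X on JP]
2. ∠JRX = 72°  [△JXR]
3. ∠URX = 108°  [linear pair at R on JU]

∠URX = 108°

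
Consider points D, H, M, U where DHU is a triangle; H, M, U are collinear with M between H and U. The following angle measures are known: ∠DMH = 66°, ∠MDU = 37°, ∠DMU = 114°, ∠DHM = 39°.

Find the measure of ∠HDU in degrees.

1. ∠DUM = 29°  [△DMU]
2. ∠DHU = 39°  [M on ray HU]
3. ∠DUH = 29°  [M on ray UH]
4. ∠HDU = 112°  [△DHU]

∠HDU = 112°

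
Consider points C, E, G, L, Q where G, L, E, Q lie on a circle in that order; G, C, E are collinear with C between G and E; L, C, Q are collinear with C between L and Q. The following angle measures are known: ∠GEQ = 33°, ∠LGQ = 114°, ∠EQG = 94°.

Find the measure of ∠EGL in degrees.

∠EGL = 61°

1. ∠GLQ = 33°  [same arc GQ]
2. ∠GQL = 33°  [△GLQ]
3. ∠ELG = 86°  [cyclic GLEQ, opposite ∠L+∠Q]
4. ∠GEL = 33°  [same arc GL]
5. ∠EGL = 61°  [△GLE]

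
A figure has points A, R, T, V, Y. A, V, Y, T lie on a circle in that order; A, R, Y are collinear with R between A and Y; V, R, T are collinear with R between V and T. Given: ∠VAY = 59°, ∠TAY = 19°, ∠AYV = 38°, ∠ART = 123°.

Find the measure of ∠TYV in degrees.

1. ∠VTY = 59°  [same arc VY]
2. ∠TVY = 19°  [same arc YT]
3. ∠TYV = 102°  [△VYT]

∠TYV = 102°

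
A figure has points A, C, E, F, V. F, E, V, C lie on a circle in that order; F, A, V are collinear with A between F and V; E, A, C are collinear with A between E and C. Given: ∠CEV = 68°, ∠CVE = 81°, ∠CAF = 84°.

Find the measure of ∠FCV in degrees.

1. ∠CFV = 68°  [same arc VC]
2. ∠ECV = 31°  [△EVC]
3. ∠CAV = 96°  [linear pair at A on FV]
4. ∠CVF = 53°  [△VAC]
5. ∠FCV = 59°  [△FVC]

∠FCV = 59°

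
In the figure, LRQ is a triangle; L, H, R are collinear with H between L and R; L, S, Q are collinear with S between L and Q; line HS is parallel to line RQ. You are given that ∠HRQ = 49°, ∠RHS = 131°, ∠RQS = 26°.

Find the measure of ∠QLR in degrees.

∠QLR = 105°

1. ∠LRQ = 49°  [H on ray RL]
2. ∠LQR = 26°  [S on ray QL]
3. ∠QLR = 105°  [△LRQ]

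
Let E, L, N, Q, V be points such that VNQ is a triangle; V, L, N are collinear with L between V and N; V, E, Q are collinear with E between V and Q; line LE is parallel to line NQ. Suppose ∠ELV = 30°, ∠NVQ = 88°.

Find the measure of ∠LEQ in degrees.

1. ∠QNV = 30°  [LE∥NQ, corresponding at L]
2. ∠NQV = 62°  [△VNQ]
3. ∠LEV = 62°  [LE∥NQ, corresponding at E]
4. ∠LEQ = 118°  [linear pair at E on VQ]

∠LEQ = 118°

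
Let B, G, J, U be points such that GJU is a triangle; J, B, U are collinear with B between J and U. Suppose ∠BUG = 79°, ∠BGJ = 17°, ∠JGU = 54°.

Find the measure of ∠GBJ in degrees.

1. ∠GUJ = 79°  [B on ray UJ]
2. ∠GJU = 47°  [△GJU]
3. ∠BJG = 47°  [B on ray JU]
4. ∠GBJ = 116°  [△GJB]

∠GBJ = 116°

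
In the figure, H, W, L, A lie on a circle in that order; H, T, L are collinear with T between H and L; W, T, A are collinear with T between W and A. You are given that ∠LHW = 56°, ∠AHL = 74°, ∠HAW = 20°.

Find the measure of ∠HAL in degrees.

1. ∠HLW = 20°  [same arc HW]
2. ∠HWL = 104°  [△HWL]
3. ∠HAL = 76°  [cyclic HWLA, opposite ∠W+∠A]

∠HAL = 76°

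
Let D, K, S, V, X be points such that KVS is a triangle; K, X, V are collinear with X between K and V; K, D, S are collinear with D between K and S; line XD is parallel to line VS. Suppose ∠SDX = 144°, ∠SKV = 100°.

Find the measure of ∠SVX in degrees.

∠SVX = 44°

1. ∠KDX = 36°  [linear pair at D on KS]
2. ∠DKX = 100°  [X on KV, D on KS]
3. ∠DXK = 44°  [△KXD]
4. ∠DXV = 136°  [linear pair at X on KV]
5. ∠SVX = 44°  [XD∥VS, co-interior at V–X]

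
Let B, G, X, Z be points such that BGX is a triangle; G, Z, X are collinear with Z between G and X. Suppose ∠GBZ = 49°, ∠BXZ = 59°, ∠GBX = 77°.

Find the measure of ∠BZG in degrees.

1. ∠BXG = 59°  [Z on ray XG]
2. ∠BGX = 44°  [△BGX]
3. ∠BGZ = 44°  [Z on ray GX]
4. ∠BZG = 87°  [△BGZ]

∠BZG = 87°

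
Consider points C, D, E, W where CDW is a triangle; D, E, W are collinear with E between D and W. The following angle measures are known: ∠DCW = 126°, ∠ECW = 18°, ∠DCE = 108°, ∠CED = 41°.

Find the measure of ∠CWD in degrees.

∠CWD = 23°

1. ∠CDE = 31°  [△CDE]
2. ∠CDW = 31°  [E on ray DW]
3. ∠CWD = 23°  [△CDW]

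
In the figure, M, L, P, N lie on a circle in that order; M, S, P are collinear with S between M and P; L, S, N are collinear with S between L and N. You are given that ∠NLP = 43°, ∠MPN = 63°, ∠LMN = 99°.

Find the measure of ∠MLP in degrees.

1. ∠NMP = 43°  [same arc PN]
2. ∠MNP = 74°  [△MPN]
3. ∠MLP = 106°  [cyclic MLPN, opposite ∠L+∠N]

∠MLP = 106°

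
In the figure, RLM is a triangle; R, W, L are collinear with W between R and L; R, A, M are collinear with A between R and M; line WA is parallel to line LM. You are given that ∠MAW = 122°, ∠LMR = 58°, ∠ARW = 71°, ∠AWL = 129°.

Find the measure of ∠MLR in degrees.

∠MLR = 51°

1. ∠RAW = 58°  [linear pair at A on RM]
2. ∠AWR = 51°  [△RWA]
3. ∠MLR = 51°  [WA∥LM, corresponding at W]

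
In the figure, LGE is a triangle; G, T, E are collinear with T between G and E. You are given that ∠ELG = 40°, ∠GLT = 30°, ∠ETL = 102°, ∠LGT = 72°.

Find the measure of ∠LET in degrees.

1. ∠EGL = 72°  [T on ray GE]
2. ∠GEL = 68°  [△LGE]
3. ∠LET = 68°  [T on ray EG]

∠LET = 68°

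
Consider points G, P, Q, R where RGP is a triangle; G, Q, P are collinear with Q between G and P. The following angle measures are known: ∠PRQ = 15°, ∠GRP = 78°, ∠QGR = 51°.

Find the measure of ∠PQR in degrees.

∠PQR = 114°

1. ∠PGR = 51°  [Q on ray GP]
2. ∠GPR = 51°  [△RGP]
3. ∠QPR = 51°  [Q on ray PG]
4. ∠PQR = 114°  [△RQP]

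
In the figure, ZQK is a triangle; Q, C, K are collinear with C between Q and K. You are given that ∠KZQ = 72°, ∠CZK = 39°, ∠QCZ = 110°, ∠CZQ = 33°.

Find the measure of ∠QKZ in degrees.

∠QKZ = 71°

1. ∠CQZ = 37°  [△ZQC]
2. ∠KQZ = 37°  [C on ray QK]
3. ∠QKZ = 71°  [△ZQK]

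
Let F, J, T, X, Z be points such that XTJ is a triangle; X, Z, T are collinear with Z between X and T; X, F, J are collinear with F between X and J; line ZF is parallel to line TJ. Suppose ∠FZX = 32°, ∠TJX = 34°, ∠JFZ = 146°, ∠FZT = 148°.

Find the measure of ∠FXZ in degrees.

1. ∠JTX = 32°  [ZF∥TJ, corresponding at Z]
2. ∠JXT = 114°  [△XTJ]
3. ∠FXZ = 114°  [Z on XT, F on XJ]

∠FXZ = 114°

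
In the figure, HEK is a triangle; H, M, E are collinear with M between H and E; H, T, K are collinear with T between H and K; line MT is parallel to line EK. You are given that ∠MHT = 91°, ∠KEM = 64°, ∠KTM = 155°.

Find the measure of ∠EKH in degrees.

∠EKH = 25°

1. ∠EHK = 91°  [M on HE, T on HK]
2. ∠HEK = 64°  [M on ray EH]
3. ∠EKH = 25°  [△HEK]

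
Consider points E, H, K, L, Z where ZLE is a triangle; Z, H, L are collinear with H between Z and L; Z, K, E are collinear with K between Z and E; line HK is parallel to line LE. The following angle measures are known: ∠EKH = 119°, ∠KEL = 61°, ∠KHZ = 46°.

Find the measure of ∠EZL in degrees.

1. ∠LEZ = 61°  [K on ray EZ]
2. ∠ELZ = 46°  [HK∥LE, corresponding at H]
3. ∠EZL = 73°  [△ZLE]

∠EZL = 73°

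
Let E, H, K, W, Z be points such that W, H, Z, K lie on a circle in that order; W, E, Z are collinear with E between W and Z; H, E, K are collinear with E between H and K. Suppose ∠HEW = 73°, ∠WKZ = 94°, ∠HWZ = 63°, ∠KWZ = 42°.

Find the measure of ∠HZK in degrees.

1. ∠HKZ = 63°  [same arc HZ]
2. ∠KHZ = 42°  [same arc ZK]
3. ∠HZK = 75°  [△HZK]

∠HZK = 75°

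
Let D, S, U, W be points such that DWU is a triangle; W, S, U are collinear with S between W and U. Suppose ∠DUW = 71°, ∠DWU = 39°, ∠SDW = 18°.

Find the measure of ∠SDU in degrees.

∠SDU = 52°

1. ∠DUS = 71°  [S on ray UW]
2. ∠DWS = 39°  [S on ray WU]
3. ∠DSW = 123°  [△DWS]
4. ∠DSU = 57°  [linear pair at S on WU]
5. ∠SDU = 52°  [△DSU]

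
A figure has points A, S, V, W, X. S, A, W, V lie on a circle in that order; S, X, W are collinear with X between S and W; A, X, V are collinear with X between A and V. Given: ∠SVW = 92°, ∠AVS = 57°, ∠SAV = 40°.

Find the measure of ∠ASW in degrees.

1. ∠SAW = 88°  [cyclic SAWV, opposite ∠A+∠V]
2. ∠AWS = 57°  [same arc SA]
3. ∠ASW = 35°  [△SAW]

∠ASW = 35°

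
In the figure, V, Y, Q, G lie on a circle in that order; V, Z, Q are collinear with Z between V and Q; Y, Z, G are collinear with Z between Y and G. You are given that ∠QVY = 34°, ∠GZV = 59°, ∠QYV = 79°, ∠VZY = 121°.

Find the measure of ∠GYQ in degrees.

1. ∠VQY = 67°  [△VYQ]
2. ∠QZY = 59°  [vertical angles at Z]
3. ∠GYQ = 54°  [△YZQ]

∠GYQ = 54°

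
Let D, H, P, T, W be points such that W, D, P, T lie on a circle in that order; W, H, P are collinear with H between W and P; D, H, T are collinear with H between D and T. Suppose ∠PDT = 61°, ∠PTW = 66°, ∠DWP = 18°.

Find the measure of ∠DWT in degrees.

1. ∠PWT = 61°  [same arc PT]
2. ∠PDW = 114°  [cyclic WDPT, opposite ∠D+∠T]
3. ∠TPW = 53°  [△WPT]
4. ∠DPW = 48°  [△WDP]
5. ∠TDW = 53°  [same arc WT]
6. ∠DTW = 48°  [same arc WD]
7. ∠DWT = 79°  [△WDT]

∠DWT = 79°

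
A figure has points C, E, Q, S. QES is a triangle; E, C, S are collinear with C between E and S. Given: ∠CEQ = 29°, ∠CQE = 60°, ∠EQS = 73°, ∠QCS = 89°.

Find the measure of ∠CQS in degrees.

1. ∠QES = 29°  [C on ray ES]
2. ∠ESQ = 78°  [△QES]
3. ∠CSQ = 78°  [C on ray SE]
4. ∠CQS = 13°  [△QCS]

∠CQS = 13°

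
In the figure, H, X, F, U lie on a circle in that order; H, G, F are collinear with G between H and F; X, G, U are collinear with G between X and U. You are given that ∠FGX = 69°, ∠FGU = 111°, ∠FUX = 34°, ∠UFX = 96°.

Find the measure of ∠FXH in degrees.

1. ∠FHX = 34°  [same arc XF]
2. ∠FXU = 50°  [△XFU]
3. ∠HFX = 61°  [△XGF]
4. ∠FXH = 85°  [△HXF]

∠FXH = 85°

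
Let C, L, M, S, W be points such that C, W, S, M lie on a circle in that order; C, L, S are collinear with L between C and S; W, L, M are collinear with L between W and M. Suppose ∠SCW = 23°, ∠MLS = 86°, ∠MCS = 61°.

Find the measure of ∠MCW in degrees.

1. ∠CLW = 86°  [vertical angles at L]
2. ∠CLM = 94°  [linear pair at L on CS]
3. ∠CMW = 25°  [△CLM]
4. ∠CWM = 71°  [△CLW]
5. ∠MCW = 84°  [△CWM]

∠MCW = 84°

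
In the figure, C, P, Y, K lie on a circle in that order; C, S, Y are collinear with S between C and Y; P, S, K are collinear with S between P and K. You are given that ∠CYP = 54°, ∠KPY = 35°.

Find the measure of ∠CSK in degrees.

1. ∠CKP = 54°  [same arc CP]
2. ∠KCY = 35°  [same arc YK]
3. ∠CSK = 91°  [△CSK]

∠CSK = 91°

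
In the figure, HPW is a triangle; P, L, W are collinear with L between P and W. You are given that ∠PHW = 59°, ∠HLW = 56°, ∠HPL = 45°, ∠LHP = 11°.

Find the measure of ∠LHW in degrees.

1. ∠HPW = 45°  [L on ray PW]
2. ∠HWP = 76°  [△HPW]
3. ∠HWL = 76°  [L on ray WP]
4. ∠LHW = 48°  [△HLW]

∠LHW = 48°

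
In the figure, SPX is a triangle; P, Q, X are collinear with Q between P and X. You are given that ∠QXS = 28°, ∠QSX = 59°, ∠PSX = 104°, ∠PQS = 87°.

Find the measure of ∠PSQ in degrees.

1. ∠PXS = 28°  [Q on ray XP]
2. ∠SPX = 48°  [△SPX]
3. ∠QPS = 48°  [Q on ray PX]
4. ∠PSQ = 45°  [△SPQ]

∠PSQ = 45°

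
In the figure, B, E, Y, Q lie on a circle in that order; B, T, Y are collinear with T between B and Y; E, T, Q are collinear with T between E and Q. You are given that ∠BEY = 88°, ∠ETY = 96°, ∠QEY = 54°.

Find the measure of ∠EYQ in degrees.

1. ∠BQY = 92°  [cyclic BEYQ, opposite ∠E+∠Q]
2. ∠BTQ = 96°  [vertical angles at T]
3. ∠QBY = 54°  [same arc YQ]
4. ∠BYQ = 34°  [△BYQ]
5. ∠QTY = 84°  [linear pair at T on BY]
6. ∠EQY = 62°  [△YTQ]
7. ∠EYQ = 64°  [△EYQ]

∠EYQ = 64°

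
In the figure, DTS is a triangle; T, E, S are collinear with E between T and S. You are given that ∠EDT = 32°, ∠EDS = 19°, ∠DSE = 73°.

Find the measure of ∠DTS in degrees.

1. ∠DES = 88°  [△DES]
2. ∠DET = 92°  [linear pair at E on TS]
3. ∠DTE = 56°  [△DTE]
4. ∠DTS = 56°  [E on ray TS]

∠DTS = 56°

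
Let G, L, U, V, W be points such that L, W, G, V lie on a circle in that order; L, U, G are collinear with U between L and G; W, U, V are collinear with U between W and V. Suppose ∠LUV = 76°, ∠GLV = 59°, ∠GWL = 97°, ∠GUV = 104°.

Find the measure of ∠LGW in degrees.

1. ∠GUW = 76°  [vertical angles at U]
2. ∠GWV = 59°  [same arc GV]
3. ∠LGW = 45°  [△WUG]

∠LGW = 45°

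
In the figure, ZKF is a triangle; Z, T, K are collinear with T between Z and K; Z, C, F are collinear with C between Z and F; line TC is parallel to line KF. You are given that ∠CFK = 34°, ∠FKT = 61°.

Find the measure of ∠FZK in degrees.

1. ∠KFZ = 34°  [C on ray FZ]
2. ∠FKZ = 61°  [T on ray KZ]
3. ∠FZK = 85°  [△ZKF]

∠FZK = 85°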